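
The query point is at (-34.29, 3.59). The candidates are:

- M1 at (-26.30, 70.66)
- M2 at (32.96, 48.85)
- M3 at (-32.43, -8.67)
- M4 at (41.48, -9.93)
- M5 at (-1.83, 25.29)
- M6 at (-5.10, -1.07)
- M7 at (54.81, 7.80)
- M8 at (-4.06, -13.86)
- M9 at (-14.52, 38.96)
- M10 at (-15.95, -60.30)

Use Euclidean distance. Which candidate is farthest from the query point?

Distances from (-34.29, 3.59):
M1: √((7.99)² + (67.07)²) = √(63.8401 + 4498.3849) = 67.54
M2: √((67.25)² + (45.26)²) = √(4522.5625 + 2048.4676) = 81.06
M3: √((1.86)² + (-12.26)²) = √(3.4596 + 150.3076) = 12.40
M4: √((75.77)² + (-13.52)²) = √(5741.0929 + 182.7904) = 76.97
M5: √((32.46)² + (21.70)²) = √(1053.6516 + 470.8900) = 39.05
M6: √((29.19)² + (-4.66)²) = √(852.0561 + 21.7156) = 29.56
M7: √((89.10)² + (4.21)²) = √(7938.8100 + 17.7241) = 89.20
M8: √((30.23)² + (-17.45)²) = √(913.8529 + 304.5025) = 34.90
M9: √((19.77)² + (35.37)²) = √(390.8529 + 1251.0369) = 40.52
M10: √((18.34)² + (-63.89)²) = √(336.3556 + 4081.9321) = 66.47
Maximum: M7 at 89.20.

M7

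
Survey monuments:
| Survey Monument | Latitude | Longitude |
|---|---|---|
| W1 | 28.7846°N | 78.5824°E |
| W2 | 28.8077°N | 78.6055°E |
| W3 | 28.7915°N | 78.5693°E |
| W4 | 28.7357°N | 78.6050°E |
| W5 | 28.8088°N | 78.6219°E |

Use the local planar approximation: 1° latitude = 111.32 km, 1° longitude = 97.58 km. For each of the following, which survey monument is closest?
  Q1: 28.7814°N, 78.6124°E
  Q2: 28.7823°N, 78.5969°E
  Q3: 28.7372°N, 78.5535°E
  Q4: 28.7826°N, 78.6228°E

Q1→W1; Q2→W1; Q3→W4; Q4→W5

Q1 at 28.7814°N, 78.6124°E:
  W1: 2.9490 km
  W2: 3.0041 km
  W3: 4.3534 km
  W4: 5.1383 km
  W5: 3.1879 km
  → nearest: W1 (2.9490 km)
Q2 at 28.7823°N, 78.5969°E:
  W1: 1.4379 km
  W2: 2.9494 km
  W3: 2.8814 km
  W4: 5.2474 km
  W5: 3.8280 km
  → nearest: W1 (1.4379 km)
Q3 at 28.7372°N, 78.5535°E:
  W1: 5.9829 km
  W2: 9.3455 km
  W3: 6.2382 km
  W4: 5.0281 km
  W5: 10.3960 km
  → nearest: W4 (5.0281 km)
Q4 at 28.7826°N, 78.6228°E:
  W1: 3.9485 km
  W2: 3.2645 km
  W3: 5.3137 km
  W4: 5.5023 km
  W5: 2.9179 km
  → nearest: W5 (2.9179 km)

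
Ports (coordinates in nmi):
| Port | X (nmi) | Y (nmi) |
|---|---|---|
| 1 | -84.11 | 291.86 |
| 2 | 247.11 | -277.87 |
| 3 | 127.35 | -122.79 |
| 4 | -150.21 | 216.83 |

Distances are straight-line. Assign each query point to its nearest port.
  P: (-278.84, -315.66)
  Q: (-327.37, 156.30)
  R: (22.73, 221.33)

P→3; Q→4; R→1

P at (-278.84, -315.66):
  1: 637.97 nmi
  2: 527.31 nmi
  3: 449.65 nmi
  4: 547.81 nmi
  → nearest: 3 (449.65 nmi)
Q at (-327.37, 156.30):
  1: 278.48 nmi
  2: 720.09 nmi
  3: 533.54 nmi
  4: 187.22 nmi
  → nearest: 4 (187.22 nmi)
R at (22.73, 221.33):
  1: 128.02 nmi
  2: 547.31 nmi
  3: 359.67 nmi
  4: 173.00 nmi
  → nearest: 1 (128.02 nmi)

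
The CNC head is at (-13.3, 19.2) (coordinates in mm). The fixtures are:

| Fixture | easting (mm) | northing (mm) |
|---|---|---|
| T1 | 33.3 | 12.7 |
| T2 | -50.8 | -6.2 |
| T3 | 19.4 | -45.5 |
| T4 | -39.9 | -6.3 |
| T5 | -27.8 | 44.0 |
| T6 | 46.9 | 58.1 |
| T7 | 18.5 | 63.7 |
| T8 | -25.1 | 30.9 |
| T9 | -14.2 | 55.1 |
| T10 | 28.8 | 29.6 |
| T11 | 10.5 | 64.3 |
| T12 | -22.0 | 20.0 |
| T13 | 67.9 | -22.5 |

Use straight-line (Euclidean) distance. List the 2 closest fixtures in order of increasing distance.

Distances from (-13.3, 19.2):
T1: √((46.6)² + (-6.5)²) = √(2171.560 + 42.250) = 47.1 mm
T2: √((-37.5)² + (-25.4)²) = √(1406.250 + 645.160) = 45.3 mm
T3: √((32.7)² + (-64.7)²) = √(1069.290 + 4186.090) = 72.5 mm
T4: √((-26.6)² + (-25.5)²) = √(707.560 + 650.250) = 36.8 mm
T5: √((-14.5)² + (24.8)²) = √(210.250 + 615.040) = 28.7 mm
T6: √((60.2)² + (38.9)²) = √(3624.040 + 1513.210) = 71.7 mm
T7: √((31.8)² + (44.5)²) = √(1011.240 + 1980.250) = 54.7 mm
T8: √((-11.8)² + (11.7)²) = √(139.240 + 136.890) = 16.6 mm
T9: √((-0.9)² + (35.9)²) = √(0.810 + 1288.810) = 35.9 mm
T10: √((42.1)² + (10.4)²) = √(1772.410 + 108.160) = 43.4 mm
T11: √((23.8)² + (45.1)²) = √(566.440 + 2034.010) = 51.0 mm
T12: √((-8.7)² + (0.8)²) = √(75.690 + 0.640) = 8.7 mm
T13: √((81.2)² + (-41.7)²) = √(6593.440 + 1738.890) = 91.3 mm
Sorted: T12 (8.7 mm) < T8 (16.6 mm) < T5 (28.7 mm) < T9 (35.9 mm) < …

T12, T8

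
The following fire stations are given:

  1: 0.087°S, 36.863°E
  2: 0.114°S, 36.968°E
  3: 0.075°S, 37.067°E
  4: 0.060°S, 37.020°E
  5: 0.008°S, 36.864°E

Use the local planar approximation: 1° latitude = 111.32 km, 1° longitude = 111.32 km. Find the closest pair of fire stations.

3 and 4

Pairwise distances:
1–2: √((-0.027·111.32)² + (0.105·111.32)²) = √(9.03387 + 136.62337) = 12.069 km
1–3: √((0.012·111.32)² + (0.204·111.32)²) = √(1.78447 + 515.71140) = 22.749 km
1–4: √((0.027·111.32)² + (0.157·111.32)²) = √(9.03387 + 305.45392) = 17.734 km
1–5: √((0.079·111.32)² + (0.001·111.32)²) = √(77.33936 + 0.01239) = 8.795 km
2–3: √((0.039·111.32)² + (0.099·111.32)²) = √(18.84845 + 121.45539) = 11.845 km
2–4: √((0.054·111.32)² + (0.052·111.32)²) = √(36.13549 + 33.50835) = 8.345 km
2–5: √((0.106·111.32)² + (-0.104·111.32)²) = √(139.23811 + 134.03341) = 16.531 km
3–4: √((0.015·111.32)² + (-0.047·111.32)²) = √(2.78823 + 27.37424) = 5.492 km
3–5: √((0.067·111.32)² + (-0.203·111.32)²) = √(55.62833 + 510.66780) = 23.797 km
4–5: √((0.052·111.32)² + (-0.156·111.32)²) = √(33.50835 + 301.57518) = 18.305 km
Closest pair: 3–4 at 5.492 km.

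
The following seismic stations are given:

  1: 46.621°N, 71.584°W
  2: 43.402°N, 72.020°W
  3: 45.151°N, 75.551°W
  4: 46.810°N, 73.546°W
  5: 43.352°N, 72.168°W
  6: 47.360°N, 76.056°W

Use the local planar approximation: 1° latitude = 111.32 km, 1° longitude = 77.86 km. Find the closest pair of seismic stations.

2 and 5

Pairwise distances:
1–2: 359.943 km
1–3: 349.541 km
1–4: 154.203 km
1–5: 366.735 km
1–6: 357.776 km
2–3: 336.884 km
2–4: 397.549 km
2–5: 12.797 km
2–6: 541.185 km
3–4: 241.820 km
3–5: 330.886 km
3–6: 249.030 km
4–5: 399.617 km
4–6: 204.795 km
5–6: 539.173 km
Closest pair: 2–5 at 12.797 km.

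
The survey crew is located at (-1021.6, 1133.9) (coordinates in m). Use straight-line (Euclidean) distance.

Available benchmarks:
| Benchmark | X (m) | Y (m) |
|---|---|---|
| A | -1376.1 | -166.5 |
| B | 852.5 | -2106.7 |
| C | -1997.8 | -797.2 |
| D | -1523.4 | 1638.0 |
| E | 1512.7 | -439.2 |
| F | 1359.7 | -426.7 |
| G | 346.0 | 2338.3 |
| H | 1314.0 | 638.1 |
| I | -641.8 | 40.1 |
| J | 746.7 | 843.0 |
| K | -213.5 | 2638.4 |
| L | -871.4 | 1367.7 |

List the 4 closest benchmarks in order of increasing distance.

L, D, I, A

Distances from (-1021.6, 1133.9):
A: √((-354.5)² + (-1300.4)²) = √(125670.250 + 1691040.160) = 1347.9 m
B: √((1874.1)² + (-3240.6)²) = √(3512250.810 + 10501488.360) = 3743.5 m
C: √((-976.2)² + (-1931.1)²) = √(952966.440 + 3729147.210) = 2163.8 m
D: √((-501.8)² + (504.1)²) = √(251803.240 + 254116.810) = 711.3 m
E: √((2534.3)² + (-1573.1)²) = √(6422676.490 + 2474643.610) = 2982.8 m
F: √((2381.3)² + (-1560.6)²) = √(5670589.690 + 2435472.360) = 2847.1 m
G: √((1367.6)² + (1204.4)²) = √(1870329.760 + 1450579.360) = 1822.3 m
H: √((2335.6)² + (-495.8)²) = √(5455027.360 + 245817.640) = 2387.6 m
I: √((379.8)² + (-1093.8)²) = √(144248.040 + 1196398.440) = 1157.9 m
J: √((1768.3)² + (-290.9)²) = √(3126884.890 + 84622.810) = 1792.1 m
K: √((808.1)² + (1504.5)²) = √(653025.610 + 2263520.250) = 1707.8 m
L: √((150.2)² + (233.8)²) = √(22560.040 + 54662.440) = 277.9 m
Sorted: L (277.9 m) < D (711.3 m) < I (1157.9 m) < A (1347.9 m) < K (1707.8 m) < J (1792.1 m) < …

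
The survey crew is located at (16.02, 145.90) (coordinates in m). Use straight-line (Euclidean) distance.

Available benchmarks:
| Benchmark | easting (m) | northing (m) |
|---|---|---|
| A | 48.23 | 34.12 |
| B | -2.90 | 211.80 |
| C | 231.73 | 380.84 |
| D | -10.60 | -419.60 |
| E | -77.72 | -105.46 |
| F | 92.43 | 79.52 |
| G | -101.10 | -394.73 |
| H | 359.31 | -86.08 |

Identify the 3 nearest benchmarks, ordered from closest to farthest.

B, F, A

Distances from (16.02, 145.90):
A: √((32.21)² + (-111.78)²) = √(1037.4841 + 12494.7684) = 116.33 m
B: √((-18.92)² + (65.90)²) = √(357.9664 + 4342.8100) = 68.56 m
C: √((215.71)² + (234.94)²) = √(46530.8041 + 55196.8036) = 318.95 m
D: √((-26.62)² + (-565.50)²) = √(708.6244 + 319790.2500) = 566.13 m
E: √((-93.74)² + (-251.36)²) = √(8787.1876 + 63181.8496) = 268.27 m
F: √((76.41)² + (-66.38)²) = √(5838.4881 + 4406.3044) = 101.22 m
G: √((-117.12)² + (-540.63)²) = √(13717.0944 + 292280.7969) = 553.17 m
H: √((343.29)² + (-231.98)²) = √(117848.0241 + 53814.7204) = 414.32 m
Sorted: B (68.56 m) < F (101.22 m) < A (116.33 m) < E (268.27 m) < C (318.95 m) < …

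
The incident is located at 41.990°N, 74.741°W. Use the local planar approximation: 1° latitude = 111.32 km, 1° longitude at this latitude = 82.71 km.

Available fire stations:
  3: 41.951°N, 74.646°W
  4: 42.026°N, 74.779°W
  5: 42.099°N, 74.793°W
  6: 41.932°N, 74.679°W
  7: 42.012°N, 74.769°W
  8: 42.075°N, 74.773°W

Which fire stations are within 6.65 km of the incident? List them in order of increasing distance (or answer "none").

7, 4

Distances from 41.990°N, 74.741°W:
3: √((-0.039·111.32)² + (0.095·82.71)²) = √(18.84845 + 61.73952) = 8.977 km
4: √((0.036·111.32)² + (-0.038·82.71)²) = √(16.06022 + 9.87832) = 5.093 km
5: √((0.109·111.32)² + (-0.052·82.71)²) = √(147.23104 + 18.49791) = 12.874 km
6: √((-0.058·111.32)² + (0.062·82.71)²) = √(41.68717 + 26.29659) = 8.245 km
7: √((0.022·111.32)² + (-0.028·82.71)²) = √(5.99780 + 5.36330) = 3.371 km
8: √((0.085·111.32)² + (-0.032·82.71)²) = √(89.53323 + 7.00513) = 9.825 km
Threshold 6.65 km: 7 (3.371 km), 4 (5.093 km) are within range.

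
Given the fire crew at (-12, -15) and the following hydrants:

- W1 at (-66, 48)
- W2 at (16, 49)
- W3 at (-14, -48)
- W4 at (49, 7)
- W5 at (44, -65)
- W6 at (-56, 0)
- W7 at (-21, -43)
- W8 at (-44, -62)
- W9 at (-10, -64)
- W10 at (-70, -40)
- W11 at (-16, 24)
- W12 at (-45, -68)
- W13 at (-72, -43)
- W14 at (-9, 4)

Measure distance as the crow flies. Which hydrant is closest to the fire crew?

Distances from (-12, -15):
W1: √((-54)² + (63)²) = √(2916.000 + 3969.000) = 83.0
W2: √((28)² + (64)²) = √(784.000 + 4096.000) = 69.9
W3: √((-2)² + (-33)²) = √(4.000 + 1089.000) = 33.1
W4: √((61)² + (22)²) = √(3721.000 + 484.000) = 64.8
W5: √((56)² + (-50)²) = √(3136.000 + 2500.000) = 75.1
W6: √((-44)² + (15)²) = √(1936.000 + 225.000) = 46.5
W7: √((-9)² + (-28)²) = √(81.000 + 784.000) = 29.4
W8: √((-32)² + (-47)²) = √(1024.000 + 2209.000) = 56.9
W9: √((2)² + (-49)²) = √(4.000 + 2401.000) = 49.0
W10: √((-58)² + (-25)²) = √(3364.000 + 625.000) = 63.2
W11: √((-4)² + (39)²) = √(16.000 + 1521.000) = 39.2
W12: √((-33)² + (-53)²) = √(1089.000 + 2809.000) = 62.4
W13: √((-60)² + (-28)²) = √(3600.000 + 784.000) = 66.2
W14: √((3)² + (19)²) = √(9.000 + 361.000) = 19.2
Minimum: W14 at 19.2.

W14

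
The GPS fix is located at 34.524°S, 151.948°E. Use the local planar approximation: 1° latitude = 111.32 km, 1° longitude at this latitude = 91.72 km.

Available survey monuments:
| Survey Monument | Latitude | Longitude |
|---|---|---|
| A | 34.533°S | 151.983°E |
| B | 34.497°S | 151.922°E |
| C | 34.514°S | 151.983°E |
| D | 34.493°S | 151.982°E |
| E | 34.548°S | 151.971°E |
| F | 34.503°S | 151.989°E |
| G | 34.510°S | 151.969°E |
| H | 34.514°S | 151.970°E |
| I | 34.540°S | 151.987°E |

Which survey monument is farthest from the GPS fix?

D

Distances from 34.524°S, 151.948°E:
A: √((-0.009·111.32)² + (0.035·91.72)²) = √(1.00376 + 10.30538) = 3.363 km
B: √((0.027·111.32)² + (-0.026·91.72)²) = √(9.03387 + 5.68689) = 3.837 km
C: √((0.010·111.32)² + (0.035·91.72)²) = √(1.23921 + 10.30538) = 3.398 km
D: √((0.031·111.32)² + (0.034·91.72)²) = √(11.90885 + 9.72492) = 4.651 km
E: √((-0.024·111.32)² + (0.023·91.72)²) = √(7.13787 + 4.45024) = 3.404 km
F: √((0.021·111.32)² + (0.041·91.72)²) = √(5.46493 + 14.14151) = 4.428 km
G: √((0.014·111.32)² + (0.021·91.72)²) = √(2.42886 + 3.70994) = 2.478 km
H: √((0.010·111.32)² + (0.022·91.72)²) = √(1.23921 + 4.07168) = 2.305 km
I: √((-0.016·111.32)² + (0.039·91.72)²) = √(3.17239 + 12.79550) = 3.996 km
Maximum: D at 4.651 km.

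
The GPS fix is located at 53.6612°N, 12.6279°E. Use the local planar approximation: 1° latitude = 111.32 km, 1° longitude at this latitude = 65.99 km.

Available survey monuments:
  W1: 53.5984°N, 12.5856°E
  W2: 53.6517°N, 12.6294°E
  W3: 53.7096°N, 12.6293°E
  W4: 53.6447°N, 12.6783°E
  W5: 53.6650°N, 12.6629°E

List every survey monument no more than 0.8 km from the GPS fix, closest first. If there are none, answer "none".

none

Distances from 53.6612°N, 12.6279°E:
W1: √((-0.0628·111.32)² + (-0.0423·65.99)²) = √(48.872627 + 7.791786) = 7.5276 km
W2: √((-0.0095·111.32)² + (0.0015·65.99)²) = √(1.118391 + 0.009798) = 1.0622 km
W3: √((0.0484·111.32)² + (0.0014·65.99)²) = √(29.029337 + 0.008535) = 5.3887 km
W4: √((-0.0165·111.32)² + (0.0504·65.99)²) = √(3.373761 + 11.061584) = 3.7994 km
W5: √((0.0038·111.32)² + (0.0350·65.99)²) = √(0.178943 + 5.334483) = 2.3481 km
Threshold 0.8 km: none within range.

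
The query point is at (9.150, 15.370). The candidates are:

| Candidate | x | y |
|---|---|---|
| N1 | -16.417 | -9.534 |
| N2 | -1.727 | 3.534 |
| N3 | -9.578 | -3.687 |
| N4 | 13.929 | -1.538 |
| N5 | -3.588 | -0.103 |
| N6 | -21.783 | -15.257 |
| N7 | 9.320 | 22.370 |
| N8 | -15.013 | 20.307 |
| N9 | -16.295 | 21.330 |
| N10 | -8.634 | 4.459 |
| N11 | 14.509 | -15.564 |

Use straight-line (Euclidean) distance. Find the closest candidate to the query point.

N7

Distances from (9.150, 15.370):
N1: 35.691
N2: 16.075
N3: 26.719
N4: 17.570
N5: 20.042
N6: 43.530
N7: 7.002
N8: 24.662
N9: 26.134
N10: 20.864
N11: 31.395
Minimum: N7 at 7.002.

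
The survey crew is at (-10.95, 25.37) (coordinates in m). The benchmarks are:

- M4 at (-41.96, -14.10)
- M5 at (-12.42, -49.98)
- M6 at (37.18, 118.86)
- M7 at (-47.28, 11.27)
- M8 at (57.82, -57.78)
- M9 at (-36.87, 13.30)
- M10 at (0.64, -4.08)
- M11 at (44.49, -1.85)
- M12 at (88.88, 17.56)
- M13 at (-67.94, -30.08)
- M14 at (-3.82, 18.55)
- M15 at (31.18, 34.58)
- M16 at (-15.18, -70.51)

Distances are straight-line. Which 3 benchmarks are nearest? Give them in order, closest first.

M14, M9, M10

Distances from (-10.95, 25.37):
M4: 50.19 m
M5: 75.36 m
M6: 105.15 m
M7: 38.97 m
M8: 107.90 m
M9: 28.59 m
M10: 31.65 m
M11: 61.76 m
M12: 100.14 m
M13: 79.51 m
M14: 9.87 m
M15: 43.12 m
M16: 95.97 m
Sorted: M14 (9.87 m) < M9 (28.59 m) < M10 (31.65 m) < M7 (38.97 m) < M15 (43.12 m) < …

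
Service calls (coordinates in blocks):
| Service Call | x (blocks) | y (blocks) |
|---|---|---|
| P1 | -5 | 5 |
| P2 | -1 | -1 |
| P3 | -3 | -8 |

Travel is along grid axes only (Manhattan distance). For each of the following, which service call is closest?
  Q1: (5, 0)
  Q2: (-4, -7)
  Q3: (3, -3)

Q1 at (5, 0):
  P1: |-10| + |5| = 10 + 5 = 15 blocks
  P2: |-6| + |-1| = 6 + 1 = 7 blocks
  P3: |-8| + |-8| = 8 + 8 = 16 blocks
  → nearest: P2 (7 blocks)
Q2 at (-4, -7):
  P1: |-1| + |12| = 1 + 12 = 13 blocks
  P2: |3| + |6| = 3 + 6 = 9 blocks
  P3: |1| + |-1| = 1 + 1 = 2 blocks
  → nearest: P3 (2 blocks)
Q3 at (3, -3):
  P1: |-8| + |8| = 8 + 8 = 16 blocks
  P2: |-4| + |2| = 4 + 2 = 6 blocks
  P3: |-6| + |-5| = 6 + 5 = 11 blocks
  → nearest: P2 (6 blocks)

Q1→P2; Q2→P3; Q3→P2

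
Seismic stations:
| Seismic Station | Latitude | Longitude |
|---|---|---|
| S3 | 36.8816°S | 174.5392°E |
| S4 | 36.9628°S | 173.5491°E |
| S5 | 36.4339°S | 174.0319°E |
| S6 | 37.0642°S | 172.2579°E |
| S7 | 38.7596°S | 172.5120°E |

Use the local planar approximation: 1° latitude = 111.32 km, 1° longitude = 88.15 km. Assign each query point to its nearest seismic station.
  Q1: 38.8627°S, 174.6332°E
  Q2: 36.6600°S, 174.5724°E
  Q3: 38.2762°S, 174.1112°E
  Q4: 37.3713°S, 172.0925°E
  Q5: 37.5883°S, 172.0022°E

Q1 at 38.8627°S, 174.6332°E:
  S3: 220.6917 km
  S4: 232.0847 km
  S5: 275.5206 km
  S6: 289.6977 km
  S7: 187.3357 km
  → nearest: S7 (187.3357 km)
Q2 at 36.6600°S, 174.5724°E:
  S3: 24.8415 km
  S4: 96.2962 km
  S5: 53.8846 km
  S6: 208.9260 km
  S7: 295.9998 km
  → nearest: S3 (24.8415 km)
Q3 at 38.2762°S, 174.1112°E:
  S3: 159.7655 km
  S4: 154.3755 km
  S5: 205.2039 km
  S6: 211.8787 km
  S7: 150.8911 km
  → nearest: S7 (150.8911 km)
Q4 at 37.3713°S, 172.0925°E:
  S3: 222.4592 km
  S4: 136.2141 km
  S5: 200.2895 km
  S6: 37.1656 km
  S7: 158.9081 km
  → nearest: S6 (37.1656 km)
Q5 at 37.5883°S, 172.0022°E:
  S3: 237.0701 km
  S4: 153.1087 km
  S5: 220.2860 km
  S6: 62.5454 km
  S7: 137.9160 km
  → nearest: S6 (62.5454 km)

Q1→S7; Q2→S3; Q3→S7; Q4→S6; Q5→S6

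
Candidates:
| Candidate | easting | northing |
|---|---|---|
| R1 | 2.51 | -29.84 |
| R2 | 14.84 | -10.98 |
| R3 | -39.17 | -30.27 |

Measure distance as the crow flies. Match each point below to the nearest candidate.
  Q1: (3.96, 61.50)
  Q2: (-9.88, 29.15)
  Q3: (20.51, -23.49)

Q1 at (3.96, 61.50):
  R1: √((-1.45)² + (-91.34)²) = √(2.1025 + 8342.9956) = 91.35
  R2: √((10.88)² + (-72.48)²) = √(118.3744 + 5253.3504) = 73.29
  R3: √((-43.13)² + (-91.77)²) = √(1860.1969 + 8421.7329) = 101.40
  → nearest: R2 (73.29)
Q2 at (-9.88, 29.15):
  R1: √((12.39)² + (-58.99)²) = √(153.5121 + 3479.8201) = 60.28
  R2: √((24.72)² + (-40.13)²) = √(611.0784 + 1610.4169) = 47.13
  R3: √((-29.29)² + (-59.42)²) = √(857.9041 + 3530.7364) = 66.25
  → nearest: R2 (47.13)
Q3 at (20.51, -23.49):
  R1: √((-18.00)² + (-6.35)²) = √(324.0000 + 40.3225) = 19.09
  R2: √((-5.67)² + (12.51)²) = √(32.1489 + 156.5001) = 13.73
  R3: √((-59.68)² + (-6.78)²) = √(3561.7024 + 45.9684) = 60.06
  → nearest: R2 (13.73)

Q1→R2; Q2→R2; Q3→R2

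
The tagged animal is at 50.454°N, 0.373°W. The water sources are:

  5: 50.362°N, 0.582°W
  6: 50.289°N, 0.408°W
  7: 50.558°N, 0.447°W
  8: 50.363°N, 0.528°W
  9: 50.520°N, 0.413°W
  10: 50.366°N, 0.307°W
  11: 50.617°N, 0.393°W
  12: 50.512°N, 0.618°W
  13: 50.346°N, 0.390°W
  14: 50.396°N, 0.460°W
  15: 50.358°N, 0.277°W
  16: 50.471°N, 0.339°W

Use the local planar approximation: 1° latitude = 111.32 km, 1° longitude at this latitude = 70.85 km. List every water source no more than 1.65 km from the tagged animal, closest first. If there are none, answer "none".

Distances from 50.454°N, 0.373°W:
5: 18.004 km
6: 18.534 km
7: 12.709 km
8: 14.940 km
9: 7.875 km
10: 10.855 km
11: 18.200 km
12: 18.520 km
13: 12.083 km
14: 8.926 km
15: 12.668 km
16: 3.063 km
Threshold 1.65 km: none within range.

none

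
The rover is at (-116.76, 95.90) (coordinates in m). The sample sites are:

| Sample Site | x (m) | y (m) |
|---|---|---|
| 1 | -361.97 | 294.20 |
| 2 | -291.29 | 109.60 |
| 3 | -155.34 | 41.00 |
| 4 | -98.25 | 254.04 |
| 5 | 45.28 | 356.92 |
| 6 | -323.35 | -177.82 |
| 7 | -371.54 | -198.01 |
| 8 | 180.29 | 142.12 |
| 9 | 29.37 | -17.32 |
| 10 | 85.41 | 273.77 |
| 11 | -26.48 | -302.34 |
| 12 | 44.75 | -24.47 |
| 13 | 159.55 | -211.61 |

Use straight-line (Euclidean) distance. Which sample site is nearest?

3

Distances from (-116.76, 95.90):
1: √((-245.21)² + (198.30)²) = √(60127.9441 + 39322.8900) = 315.36 m
2: √((-174.53)² + (13.70)²) = √(30460.7209 + 187.6900) = 175.07 m
3: √((-38.58)² + (-54.90)²) = √(1488.4164 + 3014.0100) = 67.10 m
4: √((18.51)² + (158.14)²) = √(342.6201 + 25008.2596) = 159.22 m
5: √((162.04)² + (261.02)²) = √(26256.9616 + 68131.4404) = 307.23 m
6: √((-206.59)² + (-273.72)²) = √(42679.4281 + 74922.6384) = 342.93 m
7: √((-254.78)² + (-293.91)²) = √(64912.8484 + 86383.0881) = 388.97 m
8: √((297.05)² + (46.22)²) = √(88238.7025 + 2136.2884) = 300.62 m
9: √((146.13)² + (-113.22)²) = √(21353.9769 + 12818.7684) = 184.86 m
10: √((202.17)² + (177.87)²) = √(40872.7089 + 31637.7369) = 269.28 m
11: √((90.28)² + (-398.24)²) = √(8150.4784 + 158595.0976) = 408.34 m
12: √((161.51)² + (-120.37)²) = √(26085.4801 + 14488.9369) = 201.43 m
13: √((276.31)² + (-307.51)²) = √(76347.2161 + 94562.4001) = 413.41 m
Minimum: 3 at 67.10 m.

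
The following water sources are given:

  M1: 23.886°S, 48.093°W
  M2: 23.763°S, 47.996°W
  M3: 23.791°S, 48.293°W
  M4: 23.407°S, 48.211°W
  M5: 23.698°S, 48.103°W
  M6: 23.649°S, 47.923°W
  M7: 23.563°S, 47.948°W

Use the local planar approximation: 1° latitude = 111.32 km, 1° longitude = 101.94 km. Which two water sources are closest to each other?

Pairwise distances:
M1–M2: √((0.123·111.32)² + (0.097·101.94)²) = √(187.48072 + 97.77610) = 16.890 km
M1–M3: √((0.095·111.32)² + (-0.200·101.94)²) = √(111.83909 + 415.67054) = 22.968 km
M1–M4: √((0.479·111.32)² + (-0.118·101.94)²) = √(2843.26554 + 144.69492) = 54.662 km
M1–M5: √((0.188·111.32)² + (-0.010·101.94)²) = √(437.98788 + 1.03918) = 20.953 km
M1–M6: √((0.237·111.32)² + (0.170·101.94)²) = √(696.05425 + 300.32197) = 31.565 km
M1–M7: √((0.323·111.32)² + (0.145·101.94)²) = √(1292.85982 + 218.48683) = 38.876 km
M2–M3: √((-0.028·111.32)² + (-0.297·101.94)²) = √(9.71544 + 916.64708) = 30.436 km
M2–M4: √((0.356·111.32)² + (-0.215·101.94)²) = √(1570.53056 + 480.35927) = 45.287 km
M2–M5: √((0.065·111.32)² + (-0.107·101.94)²) = √(52.35680 + 118.97530) = 13.089 km
M2–M6: √((0.114·111.32)² + (0.073·101.94)²) = √(161.04828 + 55.37771) = 14.711 km
M2–M7: √((0.200·111.32)² + (0.048·101.94)²) = √(495.68570 + 23.94262) = 22.795 km
M3–M4: √((0.384·111.32)² + (0.082·101.94)²) = √(1827.29575 + 69.87422) = 43.557 km
M3–M5: √((0.093·111.32)² + (0.190·101.94)²) = √(107.17964 + 375.14267) = 21.962 km
M3–M6: √((0.142·111.32)² + (0.370·101.94)²) = √(249.87516 + 1422.63244) = 40.896 km
M3–M7: √((0.228·111.32)² + (0.345·101.94)²) = √(644.19313 + 1236.87966) = 43.371 km
M4–M5: √((-0.291·111.32)² + (0.108·101.94)²) = √(1049.37901 + 121.20953) = 34.214 km
M4–M6: √((-0.242·111.32)² + (0.288·101.94)²) = √(725.73343 + 861.93444) = 39.846 km
M4–M7: √((-0.156·111.32)² + (0.263·101.94)²) = √(301.57518 + 718.78790) = 31.943 km
M5–M6: √((0.049·111.32)² + (0.180·101.94)²) = √(29.75353 + 336.69314) = 19.143 km
M5–M7: √((0.135·111.32)² + (0.155·101.94)²) = √(225.84680 + 249.66212) = 21.806 km
M6–M7: √((0.086·111.32)² + (-0.025·101.94)²) = √(91.65229 + 6.49485) = 9.907 km
Closest pair: M6–M7 at 9.907 km.

M6 and M7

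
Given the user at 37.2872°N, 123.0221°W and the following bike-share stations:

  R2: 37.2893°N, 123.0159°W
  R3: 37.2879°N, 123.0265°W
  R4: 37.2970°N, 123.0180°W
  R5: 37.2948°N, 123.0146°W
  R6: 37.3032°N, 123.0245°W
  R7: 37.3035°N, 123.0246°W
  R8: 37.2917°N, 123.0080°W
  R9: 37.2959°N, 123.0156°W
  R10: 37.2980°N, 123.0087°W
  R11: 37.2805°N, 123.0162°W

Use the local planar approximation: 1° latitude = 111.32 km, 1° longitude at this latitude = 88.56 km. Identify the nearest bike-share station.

R3

Distances from 37.2872°N, 123.0221°W:
R2: √((0.0021·111.32)² + (0.0062·88.56)²) = √(0.054649 + 0.301480) = 0.5968 km
R3: √((0.0007·111.32)² + (-0.0044·88.56)²) = √(0.006072 + 0.151838) = 0.3974 km
R4: √((0.0098·111.32)² + (0.0041·88.56)²) = √(1.190141 + 0.131839) = 1.1498 km
R5: √((0.0076·111.32)² + (0.0075·88.56)²) = √(0.715770 + 0.441162) = 1.0756 km
R6: √((0.0160·111.32)² + (-0.0024·88.56)²) = √(3.172388 + 0.045175) = 1.7938 km
R7: √((0.0163·111.32)² + (-0.0025·88.56)²) = √(3.292468 + 0.049018) = 1.8280 km
R8: √((0.0045·111.32)² + (0.0141·88.56)²) = √(0.250941 + 1.559242) = 1.3454 km
R9: √((0.0087·111.32)² + (0.0065·88.56)²) = √(0.937961 + 0.331361) = 1.1266 km
R10: √((0.0108·111.32)² + (0.0134·88.56)²) = √(1.445419 + 1.408266) = 1.6893 km
R11: √((-0.0067·111.32)² + (0.0059·88.56)²) = √(0.556283 + 0.273010) = 0.9107 km
Minimum: R3 at 0.3974 km.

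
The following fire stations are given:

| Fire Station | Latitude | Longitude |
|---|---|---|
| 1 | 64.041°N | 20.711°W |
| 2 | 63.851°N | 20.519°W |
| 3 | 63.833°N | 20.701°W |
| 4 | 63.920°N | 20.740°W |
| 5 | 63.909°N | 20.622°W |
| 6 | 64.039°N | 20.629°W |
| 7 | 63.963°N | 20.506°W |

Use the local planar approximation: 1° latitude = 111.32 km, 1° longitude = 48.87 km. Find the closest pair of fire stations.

Pairwise distances:
1–6: 4.014 km
4–5: 5.895 km
2–5: 8.187 km
5–7: 8.263 km
2–3: 9.117 km
3–5: 9.300 km
3–4: 9.871 km
6–7: 10.378 km
4–7: 12.397 km
2–7: 12.484 km
2–4: 13.253 km
1–7: 13.257 km
1–4: 13.544 km
4–6: 14.315 km
5–6: 14.476 km
1–5: 15.324 km
3–7: 17.327 km
2–6: 21.608 km
1–2: 23.139 km
1–3: 23.160 km
3–6: 23.200 km
Closest pair: 1–6 at 4.014 km.

1 and 6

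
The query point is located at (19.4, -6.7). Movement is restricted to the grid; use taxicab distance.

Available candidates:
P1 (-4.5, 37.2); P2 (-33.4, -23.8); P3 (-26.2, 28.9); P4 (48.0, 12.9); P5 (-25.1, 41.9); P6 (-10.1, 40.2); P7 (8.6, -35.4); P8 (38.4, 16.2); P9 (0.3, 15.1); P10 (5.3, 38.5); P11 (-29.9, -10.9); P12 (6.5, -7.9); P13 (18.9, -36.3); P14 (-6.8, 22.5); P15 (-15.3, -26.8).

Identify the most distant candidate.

Distances from (19.4, -6.7):
P1: 67.8
P2: 69.9
P3: 81.2
P4: 48.2
P5: 93.1
P6: 76.4
P7: 39.5
P8: 41.9
P9: 40.9
P10: 59.3
P11: 53.5
P12: 14.1
P13: 30.1
P14: 55.4
P15: 54.8
Maximum: P5 at 93.1.

P5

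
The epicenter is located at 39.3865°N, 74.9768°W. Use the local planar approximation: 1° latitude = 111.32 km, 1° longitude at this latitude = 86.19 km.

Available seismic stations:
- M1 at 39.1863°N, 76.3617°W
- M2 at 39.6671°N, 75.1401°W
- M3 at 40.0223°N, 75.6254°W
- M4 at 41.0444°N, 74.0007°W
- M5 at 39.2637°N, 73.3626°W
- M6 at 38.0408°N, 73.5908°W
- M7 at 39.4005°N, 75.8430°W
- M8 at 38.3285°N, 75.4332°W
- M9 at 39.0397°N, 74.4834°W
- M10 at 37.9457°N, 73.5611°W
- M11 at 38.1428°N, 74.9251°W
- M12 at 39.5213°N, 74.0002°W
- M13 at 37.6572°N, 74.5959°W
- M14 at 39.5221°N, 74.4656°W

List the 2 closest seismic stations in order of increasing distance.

Distances from 39.3865°N, 74.9768°W:
M1: √((-0.2002·111.32)² + (-1.3849·86.19)²) = √(496.677563 + 14247.891261) = 121.4272 km
M2: √((0.2806·111.32)² + (-0.1633·86.19)²) = √(975.712185 + 198.100755) = 34.2610 km
M3: √((0.6358·111.32)² + (-0.6486·86.19)²) = √(5009.419967 + 3125.126849) = 90.1917 km
M4: √((1.6579·111.32)² + (0.9761·86.19)²) = √(34061.444230 + 7077.866827) = 202.8283 km
M5: √((-0.1228·111.32)² + (1.6142·86.19)²) = √(186.871525 + 19356.572002) = 139.7979 km
M6: √((-1.3457·111.32)² + (1.3860·86.19)²) = √(22441.035881 + 14270.533913) = 191.6026 km
M7: √((0.0140·111.32)² + (-0.8662·86.19)²) = √(2.428860 + 5573.783816) = 74.6740 km
M8: √((-1.0580·111.32)² + (-0.4564·86.19)²) = √(13871.318085 + 1547.408695) = 124.1722 km
M9: √((-0.3468·111.32)² + (0.4934·86.19)²) = √(1490.405941 + 1808.473094) = 57.4359 km
M10: √((-1.4408·111.32)² + (1.4157·86.19)²) = √(25724.905908 + 14888.681020) = 201.5281 km
M11: √((-1.2437·111.32)² + (0.0517·86.19)²) = √(19168.038101 + 19.856141) = 138.5204 km
M12: √((0.1348·111.32)² + (0.9766·86.19)²) = √(225.178115 + 7085.119854) = 85.5003 km
M13: √((-1.7293·111.32)² + (0.3809·86.19)²) = √(37058.435292 + 1077.793864) = 195.2850 km
M14: √((0.1356·111.32)² + (0.5112·86.19)²) = √(227.858783 + 1941.312503) = 46.5744 km
Sorted: M2 (34.2610 km) < M14 (46.5744 km) < M9 (57.4359 km) < M7 (74.6740 km) < …

M2, M14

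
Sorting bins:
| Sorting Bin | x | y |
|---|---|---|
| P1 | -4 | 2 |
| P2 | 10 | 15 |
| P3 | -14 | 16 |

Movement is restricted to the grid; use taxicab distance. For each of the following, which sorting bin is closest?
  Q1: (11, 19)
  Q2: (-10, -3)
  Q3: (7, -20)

Q1 at (11, 19):
  P1: 32
  P2: 5
  P3: 28
  → nearest: P2 (5)
Q2 at (-10, -3):
  P1: 11
  P2: 38
  P3: 23
  → nearest: P1 (11)
Q3 at (7, -20):
  P1: 33
  P2: 38
  P3: 57
  → nearest: P1 (33)

Q1→P2; Q2→P1; Q3→P1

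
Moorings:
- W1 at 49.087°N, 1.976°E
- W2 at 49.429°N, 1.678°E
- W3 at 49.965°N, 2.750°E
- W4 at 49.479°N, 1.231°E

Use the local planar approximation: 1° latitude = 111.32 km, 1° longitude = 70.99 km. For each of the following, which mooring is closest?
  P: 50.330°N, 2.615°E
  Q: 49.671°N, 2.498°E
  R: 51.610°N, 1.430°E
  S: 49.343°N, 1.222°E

P at 50.330°N, 2.615°E:
  W1: 145.617 km
  W2: 120.352 km
  W3: 41.747 km
  W4: 136.483 km
  → nearest: W3 (41.747 km)
Q at 49.671°N, 2.498°E:
  W1: 74.831 km
  W2: 64.143 km
  W3: 37.298 km
  W4: 92.449 km
  → nearest: W3 (37.298 km)
R at 51.610°N, 1.430°E:
  W1: 283.522 km
  W2: 243.426 km
  W3: 205.705 km
  W4: 237.643 km
  → nearest: W3 (205.705 km)
S at 49.343°N, 1.222°E:
  W1: 60.640 km
  W2: 33.757 km
  W3: 128.688 km
  W4: 15.153 km
  → nearest: W4 (15.153 km)

P→W3; Q→W3; R→W3; S→W4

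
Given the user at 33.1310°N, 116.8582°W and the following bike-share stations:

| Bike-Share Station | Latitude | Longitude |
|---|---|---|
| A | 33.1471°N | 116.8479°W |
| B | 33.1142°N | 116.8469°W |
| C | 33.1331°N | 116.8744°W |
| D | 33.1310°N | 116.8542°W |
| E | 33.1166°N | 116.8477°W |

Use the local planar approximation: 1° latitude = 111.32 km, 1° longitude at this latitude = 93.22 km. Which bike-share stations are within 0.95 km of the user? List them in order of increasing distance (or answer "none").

D

Distances from 33.1310°N, 116.8582°W:
A: √((0.0161·111.32)² + (0.0103·93.22)²) = √(3.212167 + 0.921919) = 2.0332 km
B: √((-0.0168·111.32)² + (0.0113·93.22)²) = √(3.497558 + 1.109622) = 2.1464 km
C: √((0.0021·111.32)² + (-0.0162·93.22)²) = √(0.054649 + 2.280595) = 1.5282 km
D: √((0.0000·111.32)² + (0.0040·93.22)²) = √(0.000000 + 0.139039) = 0.3729 km
E: √((-0.0144·111.32)² + (0.0105·93.22)²) = √(2.569635 + 0.958069) = 1.8782 km
Threshold 0.95 km: D (0.3729 km) is within range.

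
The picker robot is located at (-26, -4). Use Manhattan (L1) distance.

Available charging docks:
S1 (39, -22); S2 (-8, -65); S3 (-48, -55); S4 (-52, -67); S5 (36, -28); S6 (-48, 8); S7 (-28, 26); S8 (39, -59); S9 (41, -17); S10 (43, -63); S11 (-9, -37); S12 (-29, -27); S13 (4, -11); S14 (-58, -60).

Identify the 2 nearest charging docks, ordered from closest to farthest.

Distances from (-26, -4):
S1: |65| + |-18| = 65 + 18 = 83
S2: |18| + |-61| = 18 + 61 = 79
S3: |-22| + |-51| = 22 + 51 = 73
S4: |-26| + |-63| = 26 + 63 = 89
S5: |62| + |-24| = 62 + 24 = 86
S6: |-22| + |12| = 22 + 12 = 34
S7: |-2| + |30| = 2 + 30 = 32
S8: |65| + |-55| = 65 + 55 = 120
S9: |67| + |-13| = 67 + 13 = 80
S10: |69| + |-59| = 69 + 59 = 128
S11: |17| + |-33| = 17 + 33 = 50
S12: |-3| + |-23| = 3 + 23 = 26
S13: |30| + |-7| = 30 + 7 = 37
S14: |-32| + |-56| = 32 + 56 = 88
Sorted: S12 (26) < S7 (32) < S6 (34) < S13 (37) < …

S12, S7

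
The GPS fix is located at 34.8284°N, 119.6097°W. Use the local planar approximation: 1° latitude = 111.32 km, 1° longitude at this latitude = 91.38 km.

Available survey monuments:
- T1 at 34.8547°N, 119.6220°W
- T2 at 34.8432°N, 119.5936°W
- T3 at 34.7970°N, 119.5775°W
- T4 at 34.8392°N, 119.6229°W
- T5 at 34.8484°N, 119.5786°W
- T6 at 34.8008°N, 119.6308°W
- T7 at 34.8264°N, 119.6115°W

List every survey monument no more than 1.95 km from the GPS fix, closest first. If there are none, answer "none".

Distances from 34.8284°N, 119.6097°W:
T1: √((0.0263·111.32)² + (-0.0123·91.38)²) = √(8.571521 + 1.263318) = 3.1361 km
T2: √((0.0148·111.32)² + (0.0161·91.38)²) = √(2.714375 + 2.164482) = 2.2088 km
T3: √((-0.0314·111.32)² + (0.0322·91.38)²) = √(12.218157 + 8.657930) = 4.5690 km
T4: √((0.0108·111.32)² + (-0.0132·91.38)²) = √(1.445419 + 1.454957) = 1.7030 km
T5: √((0.0200·111.32)² + (0.0311·91.38)²) = √(4.956857 + 8.076498) = 3.6102 km
T6: √((-0.0276·111.32)² + (-0.0211·91.38)²) = √(9.439838 + 3.717639) = 3.6273 km
T7: √((-0.0020·111.32)² + (-0.0018·91.38)²) = √(0.049569 + 0.027055) = 0.2768 km
Threshold 1.95 km: T7 (0.2768 km), T4 (1.7030 km) are within range.

T7, T4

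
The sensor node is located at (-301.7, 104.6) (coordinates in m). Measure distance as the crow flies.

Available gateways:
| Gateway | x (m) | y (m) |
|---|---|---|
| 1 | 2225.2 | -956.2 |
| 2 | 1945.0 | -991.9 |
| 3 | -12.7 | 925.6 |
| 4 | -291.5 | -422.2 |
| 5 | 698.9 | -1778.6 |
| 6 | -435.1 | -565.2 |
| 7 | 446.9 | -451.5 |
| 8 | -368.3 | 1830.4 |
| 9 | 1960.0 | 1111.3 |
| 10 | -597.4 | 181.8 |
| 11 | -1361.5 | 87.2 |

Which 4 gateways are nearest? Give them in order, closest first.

Distances from (-301.7, 104.6):
1: 2740.5 m
2: 2500.0 m
3: 870.4 m
4: 526.9 m
5: 2132.5 m
6: 683.0 m
7: 932.5 m
8: 1727.1 m
9: 2475.6 m
10: 305.6 m
11: 1059.9 m
Sorted: 10 (305.6 m) < 4 (526.9 m) < 6 (683.0 m) < 3 (870.4 m) < 7 (932.5 m) < 11 (1059.9 m) < …

10, 4, 6, 3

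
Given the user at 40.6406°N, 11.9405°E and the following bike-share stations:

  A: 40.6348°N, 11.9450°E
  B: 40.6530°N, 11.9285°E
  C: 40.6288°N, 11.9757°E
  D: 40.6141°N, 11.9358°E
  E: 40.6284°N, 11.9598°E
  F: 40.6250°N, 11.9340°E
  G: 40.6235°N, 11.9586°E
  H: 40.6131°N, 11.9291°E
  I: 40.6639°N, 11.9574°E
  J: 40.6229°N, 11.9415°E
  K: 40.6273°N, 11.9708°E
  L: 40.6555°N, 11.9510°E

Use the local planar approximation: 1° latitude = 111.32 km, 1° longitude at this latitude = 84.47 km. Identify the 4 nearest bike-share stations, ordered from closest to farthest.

Distances from 40.6406°N, 11.9405°E:
A: √((-0.0058·111.32)² + (0.0045·84.47)²) = √(0.416872 + 0.144487) = 0.7492 km
B: √((0.0124·111.32)² + (-0.0120·84.47)²) = √(1.905416 + 1.027466) = 1.7126 km
C: √((-0.0118·111.32)² + (0.0352·84.47)²) = √(1.725482 + 8.840775) = 3.2506 km
D: √((-0.0265·111.32)² + (-0.0047·84.47)²) = √(8.702382 + 0.157616) = 2.9766 km
E: √((-0.0122·111.32)² + (0.0193·84.47)²) = √(1.844446 + 2.657784) = 2.1218 km
F: √((-0.0156·111.32)² + (-0.0065·84.47)²) = √(3.015752 + 0.301461) = 1.8213 km
G: √((-0.0171·111.32)² + (0.0181·84.47)²) = √(3.623586 + 2.337557) = 2.4415 km
H: √((-0.0275·111.32)² + (-0.0114·84.47)²) = √(9.371558 + 0.927288) = 3.2092 km
I: √((0.0233·111.32)² + (0.0169·84.47)²) = √(6.727570 + 2.037879) = 2.9607 km
J: √((-0.0177·111.32)² + (0.0010·84.47)²) = √(3.882334 + 0.007135) = 1.9722 km
K: √((-0.0133·111.32)² + (0.0303·84.47)²) = √(2.192046 + 6.550738) = 2.9568 km
L: √((0.0149·111.32)² + (0.0105·84.47)²) = √(2.751180 + 0.786654) = 1.8809 km
Sorted: A (0.7492 km) < B (1.7126 km) < F (1.8213 km) < L (1.8809 km) < J (1.9722 km) < E (2.1218 km) < …

A, B, F, L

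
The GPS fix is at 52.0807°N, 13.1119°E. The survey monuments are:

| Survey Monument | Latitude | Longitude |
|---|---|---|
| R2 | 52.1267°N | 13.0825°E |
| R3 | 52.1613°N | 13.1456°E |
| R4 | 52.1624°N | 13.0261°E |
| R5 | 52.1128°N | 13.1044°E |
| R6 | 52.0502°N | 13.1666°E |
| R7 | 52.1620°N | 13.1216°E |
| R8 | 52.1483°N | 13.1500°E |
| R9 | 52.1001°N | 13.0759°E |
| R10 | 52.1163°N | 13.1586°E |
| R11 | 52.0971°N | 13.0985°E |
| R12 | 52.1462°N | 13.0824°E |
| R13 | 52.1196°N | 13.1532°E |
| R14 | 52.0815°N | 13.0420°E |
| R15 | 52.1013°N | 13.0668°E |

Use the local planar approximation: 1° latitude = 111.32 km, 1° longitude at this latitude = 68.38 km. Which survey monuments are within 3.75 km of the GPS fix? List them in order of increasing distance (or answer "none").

Distances from 52.0807°N, 13.1119°E:
R2: 5.5012 km
R3: 9.2636 km
R4: 10.8230 km
R5: 3.6100 km
R6: 5.0516 km
R7: 9.0746 km
R8: 7.9635 km
R9: 3.2747 km
R10: 5.0895 km
R11: 2.0427 km
R12: 7.5654 km
R13: 5.1699 km
R14: 4.7806 km
R15: 3.8431 km
Threshold 3.75 km: R11 (2.0427 km), R9 (3.2747 km), R5 (3.6100 km) are within range.

R11, R9, R5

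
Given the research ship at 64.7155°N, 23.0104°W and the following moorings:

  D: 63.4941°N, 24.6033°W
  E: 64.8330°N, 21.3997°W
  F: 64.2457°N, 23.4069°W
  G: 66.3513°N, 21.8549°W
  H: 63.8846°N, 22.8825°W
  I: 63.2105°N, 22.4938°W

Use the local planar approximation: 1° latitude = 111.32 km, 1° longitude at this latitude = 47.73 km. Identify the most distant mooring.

G

Distances from 64.7155°N, 23.0104°W:
D: 155.7795 km
E: 77.9835 km
F: 55.6170 km
G: 190.2660 km
H: 92.6970 km
I: 169.3414 km
Maximum: G at 190.2660 km.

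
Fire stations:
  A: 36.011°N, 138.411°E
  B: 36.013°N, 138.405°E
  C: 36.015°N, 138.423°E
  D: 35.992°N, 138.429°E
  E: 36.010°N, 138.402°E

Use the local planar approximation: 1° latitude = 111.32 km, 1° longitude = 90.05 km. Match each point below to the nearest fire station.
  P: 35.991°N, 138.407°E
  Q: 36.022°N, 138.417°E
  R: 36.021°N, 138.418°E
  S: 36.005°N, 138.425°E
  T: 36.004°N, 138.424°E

P→D; Q→C; R→C; S→C; T→C

P at 35.991°N, 138.407°E:
  A: √((0.020·111.32)² + (0.004·90.05)²) = √(4.95686 + 0.12974) = 2.255 km
  B: √((0.022·111.32)² + (-0.002·90.05)²) = √(5.99780 + 0.03244) = 2.456 km
  C: √((0.024·111.32)² + (0.016·90.05)²) = √(7.13787 + 2.07590) = 3.035 km
  D: √((0.001·111.32)² + (0.022·90.05)²) = √(0.01239 + 3.92476) = 1.984 km
  E: √((0.019·111.32)² + (-0.005·90.05)²) = √(4.47356 + 0.20273) = 2.162 km
  → nearest: D (1.984 km)
Q at 36.022°N, 138.417°E:
  A: √((-0.011·111.32)² + (-0.006·90.05)²) = √(1.49945 + 0.29192) = 1.338 km
  B: √((-0.009·111.32)² + (-0.012·90.05)²) = √(1.00376 + 1.16770) = 1.474 km
  C: √((-0.007·111.32)² + (0.006·90.05)²) = √(0.60721 + 0.29192) = 0.948 km
  D: √((-0.030·111.32)² + (0.012·90.05)²) = √(11.15293 + 1.16770) = 3.510 km
  E: √((-0.012·111.32)² + (-0.015·90.05)²) = √(1.78447 + 1.82453) = 1.900 km
  → nearest: C (0.948 km)
R at 36.021°N, 138.418°E:
  A: √((-0.010·111.32)² + (-0.007·90.05)²) = √(1.23921 + 0.39734) = 1.279 km
  B: √((-0.008·111.32)² + (-0.013·90.05)²) = √(0.79310 + 1.37042) = 1.471 km
  C: √((-0.006·111.32)² + (0.005·90.05)²) = √(0.44612 + 0.20273) = 0.806 km
  D: √((-0.029·111.32)² + (0.011·90.05)²) = √(10.42179 + 0.98119) = 3.377 km
  E: √((-0.011·111.32)² + (-0.016·90.05)²) = √(1.49945 + 2.07590) = 1.891 km
  → nearest: C (0.806 km)
S at 36.005°N, 138.425°E:
  A: √((0.006·111.32)² + (-0.014·90.05)²) = √(0.44612 + 1.58936) = 1.427 km
  B: √((0.008·111.32)² + (-0.020·90.05)²) = √(0.79310 + 3.24360) = 2.009 km
  C: √((0.010·111.32)² + (-0.002·90.05)²) = √(1.23921 + 0.03244) = 1.128 km
  D: √((-0.013·111.32)² + (0.004·90.05)²) = √(2.09427 + 0.12974) = 1.491 km
  E: √((0.005·111.32)² + (-0.023·90.05)²) = √(0.30980 + 4.28966) = 2.145 km
  → nearest: C (1.128 km)
T at 36.004°N, 138.424°E:
  A: √((0.007·111.32)² + (-0.013·90.05)²) = √(0.60721 + 1.37042) = 1.406 km
  B: √((0.009·111.32)² + (-0.019·90.05)²) = √(1.00376 + 2.92735) = 1.983 km
  C: √((0.011·111.32)² + (-0.001·90.05)²) = √(1.49945 + 0.00811) = 1.228 km
  D: √((-0.012·111.32)² + (0.005·90.05)²) = √(1.78447 + 0.20273) = 1.410 km
  E: √((0.006·111.32)² + (-0.022·90.05)²) = √(0.44612 + 3.92476) = 2.091 km
  → nearest: C (1.228 km)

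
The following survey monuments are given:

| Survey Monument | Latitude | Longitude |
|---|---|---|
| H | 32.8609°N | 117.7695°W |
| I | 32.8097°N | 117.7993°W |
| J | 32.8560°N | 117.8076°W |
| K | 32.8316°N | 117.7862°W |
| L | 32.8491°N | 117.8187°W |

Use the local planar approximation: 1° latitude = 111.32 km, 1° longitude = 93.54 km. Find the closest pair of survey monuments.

J and L

Pairwise distances:
J–L: 1.2915 km
I–K: 2.7285 km
J–K: 3.3741 km
H–J: 3.6054 km
K–L: 3.6107 km
H–K: 3.6165 km
I–L: 4.7466 km
H–L: 4.7860 km
I–J: 5.2123 km
H–I: 6.3447 km
Closest pair: J–L at 1.2915 km.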